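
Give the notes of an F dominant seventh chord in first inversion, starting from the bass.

The chord tones are F–A–C–Eb. With the third (A) lowest for first inversion: A, C, Eb, F.

A, C, Eb, F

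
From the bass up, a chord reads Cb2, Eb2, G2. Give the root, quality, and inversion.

Cb augmented, root position

Reducing to letter names: Cb, Eb, G. These stack in thirds as Cb–Eb–G — a Cb augmented triad.
The lowest note is Cb, the root of the chord, so this is root position (figured bass 5/3).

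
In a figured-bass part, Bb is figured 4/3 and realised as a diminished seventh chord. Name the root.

E

The figures 4/3 mean the fifth of the chord is in the bass. If Bb is the fifth of a diminished seventh chord, the root is E (chord tones E–G–Bb–Db).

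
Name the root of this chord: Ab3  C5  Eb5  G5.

Reordering Ab, C, Eb, G into stacked thirds gives Ab–C–Eb–G; the bottom of that stack, Ab, is the root.

Ab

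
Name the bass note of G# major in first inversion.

B#

In first inversion the third is lowest. For G# major (G#–B#–D#) that is B#.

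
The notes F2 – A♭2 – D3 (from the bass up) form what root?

D

Reordering F, Ab, D into stacked thirds gives D–F–Ab; the bottom of that stack, D, is the root.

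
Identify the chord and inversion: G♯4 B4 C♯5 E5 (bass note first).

C# minor seventh, second inversion

Reducing to letter names: G#, B, C#, E. These stack in thirds as C#–E–G#–B — a C# minor seventh chord.
G# is the fifth of C# minor seventh; fifth in the bass means second inversion (figured bass 4/3).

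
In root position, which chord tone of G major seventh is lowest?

In root position the root is lowest. For G major seventh (G–B–D–F#) that is G.

G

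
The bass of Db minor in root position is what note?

In root position the root is lowest. For Db minor (Db–Fb–Ab) that is Db.

Db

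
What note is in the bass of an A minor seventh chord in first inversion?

C

The third of A minor seventh (A–C–E–G) is C; that is the bass in first inversion.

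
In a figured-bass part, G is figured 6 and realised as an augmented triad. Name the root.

The figures 6 mean the third of the chord is in the bass. If G is the third of an augmented triad, the root is Eb (chord tones Eb–G–B).

Eb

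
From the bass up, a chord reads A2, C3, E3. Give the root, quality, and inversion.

The pitch classes A, C, E arrange in thirds as A–C–E: an A minor triad.
A is the root of A minor; root in the bass means root position (figured bass 5/3).

A minor, root position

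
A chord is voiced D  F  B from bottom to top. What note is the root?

B

Reordering D, F, B into stacked thirds gives B–D–F; the bottom of that stack, B, is the root.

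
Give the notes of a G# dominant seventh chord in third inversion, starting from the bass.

The chord tones are G#–B#–D#–F#. With the seventh (F#) lowest for third inversion: F#, G#, B#, D#.

F#, G#, B#, D#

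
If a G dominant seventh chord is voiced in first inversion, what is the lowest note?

G dominant seventh is G–B–D–F. First inversion places the third in the bass: B.

B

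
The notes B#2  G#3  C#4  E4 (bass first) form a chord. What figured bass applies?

The notes B#, G#, C#, E stack in thirds as C#–E–G#–B# — a C# minor-major seventh chord. The bass B# is the seventh, so this is third inversion: figured 4/2.

4/2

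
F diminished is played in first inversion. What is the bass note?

F diminished is F–Ab–Cb. First inversion places the third in the bass: Ab.

Ab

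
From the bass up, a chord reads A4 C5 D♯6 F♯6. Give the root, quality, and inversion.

The pitch classes A, C, D#, F# arrange in thirds as D#–F#–A–C: a D# diminished seventh chord.
The lowest note is A, the fifth of the chord, so this is second inversion (figured bass 4/3).

D# diminished seventh, second inversion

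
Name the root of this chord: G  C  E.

Reordering G, C, E into stacked thirds gives C–E–G; the bottom of that stack, C, is the root.

C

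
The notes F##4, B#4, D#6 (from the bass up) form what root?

F##, B#, D# are the tones of a B# minor triad (B#–D#–F##), making B# the root.

B#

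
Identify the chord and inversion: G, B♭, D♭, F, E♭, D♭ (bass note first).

Reducing to letter names: G, Bb, Db, F, Eb. These stack in thirds as Eb–G–Bb–Db–F — an Eb dominant ninth chord.
G is the third of Eb dominant ninth; third in the bass means first inversion.

Eb dominant ninth, first inversion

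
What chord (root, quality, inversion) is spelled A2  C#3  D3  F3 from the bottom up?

The distinct note names are A, C#, D, F. Stacked in thirds they read D–F–A–C#, which is a minor-major seventh chord on D.
A is the fifth of D minor-major seventh; fifth in the bass means second inversion (figured bass 4/3).

D minor-major seventh, second inversion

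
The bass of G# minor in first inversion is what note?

B

The third of G# minor (G#–B–D#) is B; that is the bass in first inversion.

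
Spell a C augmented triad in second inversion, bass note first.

G#, C, E

The chord tones are C–E–G#. With the fifth (G#) lowest for second inversion: G#, C, E.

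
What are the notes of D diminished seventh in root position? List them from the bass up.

The chord tones are D–F–Ab–Cb. With the root (D) lowest for root position: D, F, Ab, Cb.

D, F, Ab, Cb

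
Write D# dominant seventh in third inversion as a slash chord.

D#7/C#

Third inversion of D# dominant seventh has the seventh (C#) in the bass. As a slash chord: D#7/C#.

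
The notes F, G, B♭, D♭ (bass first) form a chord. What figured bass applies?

The notes F, G, Bb, Db stack in thirds as G–Bb–Db–F — a G half-diminished seventh chord. The bass F is the seventh, so this is third inversion: figured 4/2.

4/2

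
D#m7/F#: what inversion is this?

D#m7/F# means D# minor seventh with F# in the bass. F# is the third of D# minor seventh (D#–F#–A#–C#), so this is first inversion.

first inversion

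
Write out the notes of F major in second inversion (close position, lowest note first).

C, F, A

F major is F–A–C. Second inversion puts the fifth (C) in the bass, with the remaining tones above: C, F, A.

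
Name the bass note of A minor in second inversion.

The fifth of A minor (A–C–E) is E; that is the bass in second inversion.

E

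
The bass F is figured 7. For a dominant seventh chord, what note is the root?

F

The figures 7 mean the root of the chord is in the bass. If F is the root of a dominant seventh chord, the root is F (chord tones F–A–C–Eb).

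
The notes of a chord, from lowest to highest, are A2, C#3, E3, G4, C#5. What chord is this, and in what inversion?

A dominant seventh, root position

Reducing to letter names: A, C#, E, G. These stack in thirds as A–C#–E–G — an A dominant seventh chord.
A is the root of A dominant seventh; root in the bass means root position (figured bass 7).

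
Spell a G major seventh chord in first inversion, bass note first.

B, D, F#, G

Spelling G major seventh: G–B–D–F#. In first inversion the third is bass, giving B, D, F#, G from the bottom.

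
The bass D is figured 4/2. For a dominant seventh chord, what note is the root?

E

The figures 4/2 mean the seventh of the chord is in the bass. If D is the seventh of a dominant seventh chord, the root is E (chord tones E–G#–B–D).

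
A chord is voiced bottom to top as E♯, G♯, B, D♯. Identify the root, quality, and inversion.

E# half-diminished seventh, root position

The pitch classes E#, G#, B, D# arrange in thirds as E#–G#–B–D#: an E# half-diminished seventh chord.
The lowest note is E#, the root of the chord, so this is root position (figured bass 7).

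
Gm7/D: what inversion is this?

Gm7/D means G minor seventh with D in the bass. D is the fifth of G minor seventh (G–Bb–D–F), so this is second inversion.

second inversion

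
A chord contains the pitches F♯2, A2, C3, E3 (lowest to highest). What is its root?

F#, A, C, E are the tones of an F# half-diminished seventh chord (F#–A–C–E), making F# the root.

F#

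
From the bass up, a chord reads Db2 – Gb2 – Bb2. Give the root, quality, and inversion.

Gb major, second inversion

The distinct note names are Db, Gb, Bb. Stacked in thirds they read Gb–Bb–Db, which is a major triad on Gb.
The lowest note is Db, the fifth of the chord, so this is second inversion (figured bass 6/4).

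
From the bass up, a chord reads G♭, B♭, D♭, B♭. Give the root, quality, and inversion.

The pitch classes Gb, Bb, Db arrange in thirds as Gb–Bb–Db: a Gb major triad.
The lowest note is Gb, the root of the chord, so this is root position (figured bass 5/3).

Gb major, root position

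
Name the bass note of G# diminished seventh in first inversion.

B

G# diminished seventh is G#–B–D–F. First inversion places the third in the bass: B.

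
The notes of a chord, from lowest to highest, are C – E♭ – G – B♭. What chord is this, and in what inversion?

The pitch classes C, Eb, G, Bb arrange in thirds as C–Eb–G–Bb: a C minor seventh chord.
C is the root of C minor seventh; root in the bass means root position (figured bass 7).

C minor seventh, root position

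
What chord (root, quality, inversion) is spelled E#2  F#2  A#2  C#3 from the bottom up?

F# major seventh, third inversion

The pitch classes E#, F#, A#, C# arrange in thirds as F#–A#–C#–E#: an F# major seventh chord.
The lowest note is E#, the seventh of the chord, so this is third inversion (figured bass 4/2).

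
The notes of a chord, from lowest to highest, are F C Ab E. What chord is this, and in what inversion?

F minor-major seventh, root position

The pitch classes F, C, Ab, E arrange in thirds as F–Ab–C–E: an F minor-major seventh chord.
With the root (F) in the bass, the chord is in root position (figured bass 7).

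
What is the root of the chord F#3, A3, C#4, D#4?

D#

Reordering F#, A, C#, D# into stacked thirds gives D#–F#–A–C#; the bottom of that stack, D#, is the root.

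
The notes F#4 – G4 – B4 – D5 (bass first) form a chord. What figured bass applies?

4/2

The notes F#, G, B, D stack in thirds as G–B–D–F# — a G major seventh chord. The bass F# is the seventh, so this is third inversion: figured 4/2.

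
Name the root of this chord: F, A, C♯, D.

D

The distinct letter names are F, A, C#, D. Arranged as a stack of thirds they read D–F–A–C#, so D is the root (a D minor-major seventh chord).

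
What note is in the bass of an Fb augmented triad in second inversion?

The fifth of Fb augmented (Fb–Ab–C) is C; that is the bass in second inversion.

C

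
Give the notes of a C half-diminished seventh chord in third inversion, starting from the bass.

Bb, C, Eb, Gb

Spelling C half-diminished seventh: C–Eb–Gb–Bb. In third inversion the seventh is bass, giving Bb, C, Eb, Gb from the bottom.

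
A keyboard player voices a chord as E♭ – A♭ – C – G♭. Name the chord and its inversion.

The pitch classes Eb, Ab, C, Gb arrange in thirds as Ab–C–Eb–Gb: an Ab dominant seventh chord.
The lowest note is Eb, the fifth of the chord, so this is second inversion (figured bass 4/3).

Ab dominant seventh, second inversion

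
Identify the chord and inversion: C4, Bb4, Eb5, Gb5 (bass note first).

C half-diminished seventh, root position

Reducing to letter names: C, Bb, Eb, Gb. These stack in thirds as C–Eb–Gb–Bb — a C half-diminished seventh chord.
The lowest note is C, the root of the chord, so this is root position (figured bass 7).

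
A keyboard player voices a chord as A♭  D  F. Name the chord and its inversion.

D diminished, second inversion

The distinct note names are Ab, D, F. Stacked in thirds they read D–F–Ab, which is a diminished triad on D.
The lowest note is Ab, the fifth of the chord, so this is second inversion (figured bass 6/4).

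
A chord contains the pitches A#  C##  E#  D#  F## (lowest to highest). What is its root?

D#

A#, C##, E#, D#, F## are the tones of a D# major ninth chord (D#–F##–A#–C##–E#), making D# the root.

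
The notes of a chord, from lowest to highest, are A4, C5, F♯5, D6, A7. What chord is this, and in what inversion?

D dominant seventh, second inversion

Reducing to letter names: A, C, F#, D. These stack in thirds as D–F#–A–C — a D dominant seventh chord.
A is the fifth of D dominant seventh; fifth in the bass means second inversion (figured bass 4/3).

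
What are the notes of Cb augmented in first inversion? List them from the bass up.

Spelling Cb augmented: Cb–Eb–G. In first inversion the third is bass, giving Eb, G, Cb from the bottom.

Eb, G, Cb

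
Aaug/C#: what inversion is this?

Aaug/C# means A augmented with C# in the bass. C# is the third of A augmented (A–C#–E#), so this is first inversion.

first inversion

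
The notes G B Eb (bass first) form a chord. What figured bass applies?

The notes G, B, Eb stack in thirds as Eb–G–B — an Eb augmented triad. The bass G is the third, so this is first inversion: figured 6.

6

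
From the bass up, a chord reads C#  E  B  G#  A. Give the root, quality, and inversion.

A major ninth, first inversion

The pitch classes C#, E, B, G#, A arrange in thirds as A–C#–E–G#–B: an A major ninth chord.
The lowest note is C#, the third of the chord, so this is first inversion.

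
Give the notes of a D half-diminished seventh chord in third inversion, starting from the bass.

C, D, F, Ab

D half-diminished seventh is D–F–Ab–C. Third inversion puts the seventh (C) in the bass, with the remaining tones above: C, D, F, Ab.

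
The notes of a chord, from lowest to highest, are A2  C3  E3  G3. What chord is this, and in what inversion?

A minor seventh, root position

The pitch classes A, C, E, G arrange in thirds as A–C–E–G: an A minor seventh chord.
The lowest note is A, the root of the chord, so this is root position (figured bass 7).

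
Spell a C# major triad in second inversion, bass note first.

G#, C#, E#

Spelling C# major: C#–E#–G#. In second inversion the fifth is bass, giving G#, C#, E# from the bottom.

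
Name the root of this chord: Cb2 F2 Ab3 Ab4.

Reordering Cb, F, Ab into stacked thirds gives F–Ab–Cb; the bottom of that stack, F, is the root.

F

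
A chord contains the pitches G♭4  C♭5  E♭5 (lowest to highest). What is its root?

Cb

Reordering Gb, Cb, Eb into stacked thirds gives Cb–Eb–Gb; the bottom of that stack, Cb, is the root.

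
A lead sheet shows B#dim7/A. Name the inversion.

B#dim7/A means B# diminished seventh with A in the bass. A is the seventh of B# diminished seventh (B#–D#–F#–A), so this is third inversion.

third inversion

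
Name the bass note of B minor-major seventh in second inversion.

F#

B minor-major seventh is B–D–F#–A#. Second inversion places the fifth in the bass: F#.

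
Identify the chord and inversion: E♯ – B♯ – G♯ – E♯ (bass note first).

Reducing to letter names: E#, B#, G#. These stack in thirds as E#–G#–B# — an E# minor triad.
E# is the root of E# minor; root in the bass means root position (figured bass 5/3).

E# minor, root position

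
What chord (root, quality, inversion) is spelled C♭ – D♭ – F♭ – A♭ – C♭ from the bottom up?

The pitch classes Cb, Db, Fb, Ab arrange in thirds as Db–Fb–Ab–Cb: a Db minor seventh chord.
Cb is the seventh of Db minor seventh; seventh in the bass means third inversion (figured bass 4/2).

Db minor seventh, third inversion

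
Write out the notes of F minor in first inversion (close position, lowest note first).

Ab, C, F

Spelling F minor: F–Ab–C. In first inversion the third is bass, giving Ab, C, F from the bottom.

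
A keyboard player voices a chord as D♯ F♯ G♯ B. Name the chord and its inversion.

The distinct note names are D#, F#, G#, B. Stacked in thirds they read G#–B–D#–F#, which is a minor seventh chord on G#.
The lowest note is D#, the fifth of the chord, so this is second inversion (figured bass 4/3).

G# minor seventh, second inversion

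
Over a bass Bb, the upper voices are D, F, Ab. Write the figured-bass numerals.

7

The notes Bb, D, F, Ab stack in thirds as Bb–D–F–Ab — a Bb dominant seventh chord. The bass Bb is the root, so this is root position: figured 7.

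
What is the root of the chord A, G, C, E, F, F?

A, G, C, E, F are the tones of an F major ninth chord (F–A–C–E–G), making F the root.

F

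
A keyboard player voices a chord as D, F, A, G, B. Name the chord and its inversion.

The pitch classes D, F, A, G, B arrange in thirds as G–B–D–F–A: a G dominant ninth chord.
With the fifth (D) in the bass, the chord is in second inversion.

G dominant ninth, second inversion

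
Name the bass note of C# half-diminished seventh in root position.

C#

In root position the root is lowest. For C# half-diminished seventh (C#–E–G–B) that is C#.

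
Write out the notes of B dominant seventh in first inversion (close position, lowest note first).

B dominant seventh is B–D#–F#–A. First inversion puts the third (D#) in the bass, with the remaining tones above: D#, F#, A, B.

D#, F#, A, B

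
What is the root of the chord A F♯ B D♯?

Reordering A, F#, B, D# into stacked thirds gives B–D#–F#–A; the bottom of that stack, B, is the root.

B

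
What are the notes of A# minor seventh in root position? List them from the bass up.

A#, C#, E#, G#

A# minor seventh is A#–C#–E#–G#. Root position puts the root (A#) in the bass, with the remaining tones above: A#, C#, E#, G#.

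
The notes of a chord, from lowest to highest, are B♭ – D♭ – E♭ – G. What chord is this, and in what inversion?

Reducing to letter names: Bb, Db, Eb, G. These stack in thirds as Eb–G–Bb–Db — an Eb dominant seventh chord.
Bb is the fifth of Eb dominant seventh; fifth in the bass means second inversion (figured bass 4/3).

Eb dominant seventh, second inversion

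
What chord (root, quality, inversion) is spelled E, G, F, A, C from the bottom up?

Reducing to letter names: E, G, F, A, C. These stack in thirds as F–A–C–E–G — an F major ninth chord.
With the seventh (E) in the bass, the chord is in third inversion.

F major ninth, third inversion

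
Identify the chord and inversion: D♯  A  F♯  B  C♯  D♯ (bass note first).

B dominant ninth, first inversion

The pitch classes D#, A, F#, B, C# arrange in thirds as B–D#–F#–A–C#: a B dominant ninth chord.
D# is the third of B dominant ninth; third in the bass means first inversion.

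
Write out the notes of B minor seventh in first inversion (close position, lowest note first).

D, F#, A, B

The chord tones are B–D–F#–A. With the third (D) lowest for first inversion: D, F#, A, B.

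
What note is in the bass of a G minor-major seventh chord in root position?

G

G minor-major seventh is G–Bb–D–F#. Root position places the root in the bass: G.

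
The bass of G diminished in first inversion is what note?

Bb

The third of G diminished (G–Bb–Db) is Bb; that is the bass in first inversion.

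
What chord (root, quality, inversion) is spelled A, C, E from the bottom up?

A minor, root position

Reducing to letter names: A, C, E. These stack in thirds as A–C–E — an A minor triad.
A is the root of A minor; root in the bass means root position (figured bass 5/3).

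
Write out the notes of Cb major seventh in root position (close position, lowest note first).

Cb major seventh is Cb–Eb–Gb–Bb. Root position puts the root (Cb) in the bass, with the remaining tones above: Cb, Eb, Gb, Bb.

Cb, Eb, Gb, Bb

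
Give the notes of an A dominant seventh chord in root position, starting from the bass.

A, C#, E, G

A dominant seventh is A–C#–E–G. Root position puts the root (A) in the bass, with the remaining tones above: A, C#, E, G.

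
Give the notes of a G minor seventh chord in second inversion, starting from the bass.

D, F, G, Bb

Spelling G minor seventh: G–Bb–D–F. In second inversion the fifth is bass, giving D, F, G, Bb from the bottom.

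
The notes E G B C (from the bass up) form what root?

C

The distinct letter names are E, G, B, C. Arranged as a stack of thirds they read C–E–G–B, so C is the root (a C major seventh chord).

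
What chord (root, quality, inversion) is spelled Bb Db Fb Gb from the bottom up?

The distinct note names are Bb, Db, Fb, Gb. Stacked in thirds they read Gb–Bb–Db–Fb, which is a dominant seventh chord on Gb.
The lowest note is Bb, the third of the chord, so this is first inversion (figured bass 6/5).

Gb dominant seventh, first inversion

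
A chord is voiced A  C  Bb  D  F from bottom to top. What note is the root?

The distinct letter names are A, C, Bb, D, F. Arranged as a stack of thirds they read Bb–D–F–A–C, so Bb is the root (a Bb major ninth chord).

Bb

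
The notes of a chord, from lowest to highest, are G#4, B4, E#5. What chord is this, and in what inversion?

E# diminished, first inversion

The pitch classes G#, B, E# arrange in thirds as E#–G#–B: an E# diminished triad.
With the third (G#) in the bass, the chord is in first inversion (figured bass 6).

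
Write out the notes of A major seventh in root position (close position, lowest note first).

A, C#, E, G#

Spelling A major seventh: A–C#–E–G#. In root position the root is bass, giving A, C#, E, G# from the bottom.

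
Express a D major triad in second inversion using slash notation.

DM/A

Second inversion of D major has the fifth (A) in the bass. As a slash chord: DM/A.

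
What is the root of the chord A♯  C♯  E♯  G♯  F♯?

F#

The distinct letter names are A#, C#, E#, G#, F#. Arranged as a stack of thirds they read F#–A#–C#–E#–G#, so F# is the root (an F# major ninth chord).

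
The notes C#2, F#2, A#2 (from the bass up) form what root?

F#

The distinct letter names are C#, F#, A#. Arranged as a stack of thirds they read F#–A#–C#, so F# is the root (an F# major triad).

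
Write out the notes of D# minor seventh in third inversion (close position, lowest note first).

C#, D#, F#, A#

D# minor seventh is D#–F#–A#–C#. Third inversion puts the seventh (C#) in the bass, with the remaining tones above: C#, D#, F#, A#.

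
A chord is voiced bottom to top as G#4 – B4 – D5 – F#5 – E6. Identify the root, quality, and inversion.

The distinct note names are G#, B, D, F#, E. Stacked in thirds they read E–G#–B–D–F#, which is a dominant ninth chord on E.
G# is the third of E dominant ninth; third in the bass means first inversion.

E dominant ninth, first inversion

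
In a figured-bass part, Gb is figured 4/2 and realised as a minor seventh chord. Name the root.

The figures 4/2 mean the seventh of the chord is in the bass. If Gb is the seventh of a minor seventh chord, the root is Ab (chord tones Ab–Cb–Eb–Gb).

Ab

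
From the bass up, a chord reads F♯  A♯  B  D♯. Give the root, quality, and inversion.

B major seventh, second inversion

The pitch classes F#, A#, B, D# arrange in thirds as B–D#–F#–A#: a B major seventh chord.
The lowest note is F#, the fifth of the chord, so this is second inversion (figured bass 4/3).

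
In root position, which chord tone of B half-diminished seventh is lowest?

B

In root position the root is lowest. For B half-diminished seventh (B–D–F–A) that is B.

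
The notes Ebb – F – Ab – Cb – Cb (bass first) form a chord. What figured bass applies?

The notes Ebb, F, Ab, Cb stack in thirds as F–Ab–Cb–Ebb — an F diminished seventh chord. The bass Ebb is the seventh, so this is third inversion: figured 4/2.

4/2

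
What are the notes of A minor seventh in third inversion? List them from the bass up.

Spelling A minor seventh: A–C–E–G. In third inversion the seventh is bass, giving G, A, C, E from the bottom.

G, A, C, E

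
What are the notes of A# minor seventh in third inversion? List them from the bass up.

G#, A#, C#, E#

A# minor seventh is A#–C#–E#–G#. Third inversion puts the seventh (G#) in the bass, with the remaining tones above: G#, A#, C#, E#.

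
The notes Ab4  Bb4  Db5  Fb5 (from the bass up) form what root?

Ab, Bb, Db, Fb are the tones of a Bb half-diminished seventh chord (Bb–Db–Fb–Ab), making Bb the root.

Bb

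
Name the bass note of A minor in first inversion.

In first inversion the third is lowest. For A minor (A–C–E) that is C.

C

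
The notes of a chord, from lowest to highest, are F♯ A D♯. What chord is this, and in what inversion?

D# diminished, first inversion

Reducing to letter names: F#, A, D#. These stack in thirds as D#–F#–A — a D# diminished triad.
The lowest note is F#, the third of the chord, so this is first inversion (figured bass 6).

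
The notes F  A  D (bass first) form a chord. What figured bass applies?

The notes F, A, D stack in thirds as D–F–A — a D minor triad. The bass F is the third, so this is first inversion: figured 6.

6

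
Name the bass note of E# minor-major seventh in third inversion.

D##

In third inversion the seventh is lowest. For E# minor-major seventh (E#–G#–B#–D##) that is D##.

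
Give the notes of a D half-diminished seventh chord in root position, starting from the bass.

D, F, Ab, C

Spelling D half-diminished seventh: D–F–Ab–C. In root position the root is bass, giving D, F, Ab, C from the bottom.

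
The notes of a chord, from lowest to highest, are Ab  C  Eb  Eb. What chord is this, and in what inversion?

Ab major, root position

The distinct note names are Ab, C, Eb. Stacked in thirds they read Ab–C–Eb, which is a major triad on Ab.
With the root (Ab) in the bass, the chord is in root position (figured bass 5/3).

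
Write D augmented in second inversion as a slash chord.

Second inversion of D augmented has the fifth (A#) in the bass. As a slash chord: Daug/A#.

Daug/A#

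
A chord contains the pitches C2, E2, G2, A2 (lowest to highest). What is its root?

A

C, E, G, A are the tones of an A minor seventh chord (A–C–E–G), making A the root.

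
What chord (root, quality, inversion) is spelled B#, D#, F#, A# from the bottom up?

B# half-diminished seventh, root position

The distinct note names are B#, D#, F#, A#. Stacked in thirds they read B#–D#–F#–A#, which is a half-diminished seventh chord on B#.
B# is the root of B# half-diminished seventh; root in the bass means root position (figured bass 7).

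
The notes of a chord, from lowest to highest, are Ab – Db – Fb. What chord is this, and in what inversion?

Db minor, second inversion

The pitch classes Ab, Db, Fb arrange in thirds as Db–Fb–Ab: a Db minor triad.
With the fifth (Ab) in the bass, the chord is in second inversion (figured bass 6/4).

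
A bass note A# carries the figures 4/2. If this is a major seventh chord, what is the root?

The figures 4/2 mean the seventh of the chord is in the bass. If A# is the seventh of a major seventh chord, the root is B (chord tones B–D#–F#–A#).

B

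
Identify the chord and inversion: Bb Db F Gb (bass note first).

The distinct note names are Bb, Db, F, Gb. Stacked in thirds they read Gb–Bb–Db–F, which is a major seventh chord on Gb.
Bb is the third of Gb major seventh; third in the bass means first inversion (figured bass 6/5).

Gb major seventh, first inversion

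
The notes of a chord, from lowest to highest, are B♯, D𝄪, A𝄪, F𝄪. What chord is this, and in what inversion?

B# major seventh, root position

The distinct note names are B#, D##, A##, F##. Stacked in thirds they read B#–D##–F##–A##, which is a major seventh chord on B#.
The lowest note is B#, the root of the chord, so this is root position (figured bass 7).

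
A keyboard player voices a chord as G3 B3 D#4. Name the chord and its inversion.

G augmented, root position

The pitch classes G, B, D# arrange in thirds as G–B–D#: a G augmented triad.
G is the root of G augmented; root in the bass means root position (figured bass 5/3).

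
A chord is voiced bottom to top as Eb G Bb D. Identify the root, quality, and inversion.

Eb major seventh, root position

The pitch classes Eb, G, Bb, D arrange in thirds as Eb–G–Bb–D: an Eb major seventh chord.
The lowest note is Eb, the root of the chord, so this is root position (figured bass 7).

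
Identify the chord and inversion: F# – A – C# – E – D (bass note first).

The pitch classes F#, A, C#, E, D arrange in thirds as D–F#–A–C#–E: a D major ninth chord.
F# is the third of D major ninth; third in the bass means first inversion.

D major ninth, first inversion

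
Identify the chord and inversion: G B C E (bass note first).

Reducing to letter names: G, B, C, E. These stack in thirds as C–E–G–B — a C major seventh chord.
G is the fifth of C major seventh; fifth in the bass means second inversion (figured bass 4/3).

C major seventh, second inversion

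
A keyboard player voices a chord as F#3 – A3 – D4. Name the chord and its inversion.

The distinct note names are F#, A, D. Stacked in thirds they read D–F#–A, which is a major triad on D.
With the third (F#) in the bass, the chord is in first inversion (figured bass 6).

D major, first inversion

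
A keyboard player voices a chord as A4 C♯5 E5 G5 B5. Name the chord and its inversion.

A dominant ninth, root position

Reducing to letter names: A, C#, E, G, B. These stack in thirds as A–C#–E–G–B — an A dominant ninth chord.
The lowest note is A, the root of the chord, so this is root position.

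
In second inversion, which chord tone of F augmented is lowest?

C#

F augmented is F–A–C#. Second inversion places the fifth in the bass: C#.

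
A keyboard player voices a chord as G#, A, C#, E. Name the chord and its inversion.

A major seventh, third inversion

Reducing to letter names: G#, A, C#, E. These stack in thirds as A–C#–E–G# — an A major seventh chord.
With the seventh (G#) in the bass, the chord is in third inversion (figured bass 4/2).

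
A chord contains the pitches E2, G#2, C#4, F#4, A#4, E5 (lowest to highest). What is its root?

F#

Reordering E, G#, C#, F#, A# into stacked thirds gives F#–A#–C#–E–G#; the bottom of that stack, F#, is the root.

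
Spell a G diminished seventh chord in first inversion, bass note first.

Bb, Db, Fb, G

The chord tones are G–Bb–Db–Fb. With the third (Bb) lowest for first inversion: Bb, Db, Fb, G.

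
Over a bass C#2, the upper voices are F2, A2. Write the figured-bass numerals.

6/4

The notes C#, F, A stack in thirds as F–A–C# — an F augmented triad. The bass C# is the fifth, so this is second inversion: figured 6/4.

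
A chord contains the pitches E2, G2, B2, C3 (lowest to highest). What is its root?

C

The distinct letter names are E, G, B, C. Arranged as a stack of thirds they read C–E–G–B, so C is the root (a C major seventh chord).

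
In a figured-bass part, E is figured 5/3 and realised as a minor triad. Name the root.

The figures 5/3 mean the root of the chord is in the bass. If E is the root of a minor triad, the root is E (chord tones E–G–B).

E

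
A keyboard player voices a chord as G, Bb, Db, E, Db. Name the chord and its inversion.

E diminished seventh, first inversion

Reducing to letter names: G, Bb, Db, E. These stack in thirds as E–G–Bb–Db — an E diminished seventh chord.
G is the third of E diminished seventh; third in the bass means first inversion (figured bass 6/5).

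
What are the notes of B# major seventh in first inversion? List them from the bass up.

Spelling B# major seventh: B#–D##–F##–A##. In first inversion the third is bass, giving D##, F##, A##, B# from the bottom.

D##, F##, A##, B#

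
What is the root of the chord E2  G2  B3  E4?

Reordering E, G, B into stacked thirds gives E–G–B; the bottom of that stack, E, is the root.

E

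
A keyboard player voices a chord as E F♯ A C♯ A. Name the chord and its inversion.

F# minor seventh, third inversion

Reducing to letter names: E, F#, A, C#. These stack in thirds as F#–A–C#–E — an F# minor seventh chord.
The lowest note is E, the seventh of the chord, so this is third inversion (figured bass 4/2).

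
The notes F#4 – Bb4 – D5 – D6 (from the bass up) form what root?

Bb

Reordering F#, Bb, D into stacked thirds gives Bb–D–F#; the bottom of that stack, Bb, is the root.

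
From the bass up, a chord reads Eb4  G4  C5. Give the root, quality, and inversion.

C minor, first inversion

Reducing to letter names: Eb, G, C. These stack in thirds as C–Eb–G — a C minor triad.
With the third (Eb) in the bass, the chord is in first inversion (figured bass 6).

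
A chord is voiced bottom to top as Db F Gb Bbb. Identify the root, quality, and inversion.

Gb minor-major seventh, second inversion

The distinct note names are Db, F, Gb, Bbb. Stacked in thirds they read Gb–Bbb–Db–F, which is a minor-major seventh chord on Gb.
With the fifth (Db) in the bass, the chord is in second inversion (figured bass 4/3).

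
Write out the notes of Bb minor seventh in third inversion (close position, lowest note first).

Bb minor seventh is Bb–Db–F–Ab. Third inversion puts the seventh (Ab) in the bass, with the remaining tones above: Ab, Bb, Db, F.

Ab, Bb, Db, F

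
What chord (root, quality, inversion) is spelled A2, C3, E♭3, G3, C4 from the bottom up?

A half-diminished seventh, root position

The pitch classes A, C, Eb, G arrange in thirds as A–C–Eb–G: an A half-diminished seventh chord.
The lowest note is A, the root of the chord, so this is root position (figured bass 7).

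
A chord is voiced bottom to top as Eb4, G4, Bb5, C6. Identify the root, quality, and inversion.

The distinct note names are Eb, G, Bb, C. Stacked in thirds they read C–Eb–G–Bb, which is a minor seventh chord on C.
The lowest note is Eb, the third of the chord, so this is first inversion (figured bass 6/5).

C minor seventh, first inversion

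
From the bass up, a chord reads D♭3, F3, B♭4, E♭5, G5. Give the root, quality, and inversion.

Reducing to letter names: Db, F, Bb, Eb, G. These stack in thirds as Eb–G–Bb–Db–F — an Eb dominant ninth chord.
Db is the seventh of Eb dominant ninth; seventh in the bass means third inversion.

Eb dominant ninth, third inversion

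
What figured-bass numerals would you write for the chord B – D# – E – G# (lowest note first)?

The notes B, D#, E, G# stack in thirds as E–G#–B–D# — an E major seventh chord. The bass B is the fifth, so this is second inversion: figured 4/3.

4/3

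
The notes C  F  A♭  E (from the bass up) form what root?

The distinct letter names are C, F, Ab, E. Arranged as a stack of thirds they read F–Ab–C–E, so F is the root (an F minor-major seventh chord).

F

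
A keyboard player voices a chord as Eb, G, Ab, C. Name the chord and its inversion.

The pitch classes Eb, G, Ab, C arrange in thirds as Ab–C–Eb–G: an Ab major seventh chord.
Eb is the fifth of Ab major seventh; fifth in the bass means second inversion (figured bass 4/3).

Ab major seventh, second inversion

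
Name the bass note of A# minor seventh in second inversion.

E#

In second inversion the fifth is lowest. For A# minor seventh (A#–C#–E#–G#) that is E#.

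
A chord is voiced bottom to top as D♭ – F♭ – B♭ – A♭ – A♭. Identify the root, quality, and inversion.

The pitch classes Db, Fb, Bb, Ab arrange in thirds as Bb–Db–Fb–Ab: a Bb half-diminished seventh chord.
With the third (Db) in the bass, the chord is in first inversion (figured bass 6/5).

Bb half-diminished seventh, first inversion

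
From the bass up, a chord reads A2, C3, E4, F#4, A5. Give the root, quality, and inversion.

Reducing to letter names: A, C, E, F#. These stack in thirds as F#–A–C–E — an F# half-diminished seventh chord.
The lowest note is A, the third of the chord, so this is first inversion (figured bass 6/5).

F# half-diminished seventh, first inversion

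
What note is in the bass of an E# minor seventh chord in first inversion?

In first inversion the third is lowest. For E# minor seventh (E#–G#–B#–D#) that is G#.

G#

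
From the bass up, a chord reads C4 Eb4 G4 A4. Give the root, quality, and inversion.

Reducing to letter names: C, Eb, G, A. These stack in thirds as A–C–Eb–G — an A half-diminished seventh chord.
With the third (C) in the bass, the chord is in first inversion (figured bass 6/5).

A half-diminished seventh, first inversion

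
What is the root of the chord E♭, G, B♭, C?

Eb, G, Bb, C are the tones of a C minor seventh chord (C–Eb–G–Bb), making C the root.

C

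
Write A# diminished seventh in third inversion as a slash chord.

Third inversion of A# diminished seventh has the seventh (G) in the bass. As a slash chord: A#dim7/G.

A#dim7/G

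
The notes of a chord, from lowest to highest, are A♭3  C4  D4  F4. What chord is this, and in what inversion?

D half-diminished seventh, second inversion

The distinct note names are Ab, C, D, F. Stacked in thirds they read D–F–Ab–C, which is a half-diminished seventh chord on D.
Ab is the fifth of D half-diminished seventh; fifth in the bass means second inversion (figured bass 4/3).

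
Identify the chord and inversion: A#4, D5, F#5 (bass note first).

The pitch classes A#, D, F# arrange in thirds as D–F#–A#: a D augmented triad.
The lowest note is A#, the fifth of the chord, so this is second inversion (figured bass 6/4).

D augmented, second inversion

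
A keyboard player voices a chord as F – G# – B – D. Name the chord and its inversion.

G# diminished seventh, third inversion

The pitch classes F, G#, B, D arrange in thirds as G#–B–D–F: a G# diminished seventh chord.
F is the seventh of G# diminished seventh; seventh in the bass means third inversion (figured bass 4/2).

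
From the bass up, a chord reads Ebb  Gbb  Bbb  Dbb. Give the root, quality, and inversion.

Ebb minor seventh, root position

The pitch classes Ebb, Gbb, Bbb, Dbb arrange in thirds as Ebb–Gbb–Bbb–Dbb: an Ebb minor seventh chord.
The lowest note is Ebb, the root of the chord, so this is root position (figured bass 7).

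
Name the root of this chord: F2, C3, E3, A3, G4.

F, C, E, A, G are the tones of an F major ninth chord (F–A–C–E–G), making F the root.

F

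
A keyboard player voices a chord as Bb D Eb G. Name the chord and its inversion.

The pitch classes Bb, D, Eb, G arrange in thirds as Eb–G–Bb–D: an Eb major seventh chord.
With the fifth (Bb) in the bass, the chord is in second inversion (figured bass 4/3).

Eb major seventh, second inversion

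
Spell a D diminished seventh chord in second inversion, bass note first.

Spelling D diminished seventh: D–F–Ab–Cb. In second inversion the fifth is bass, giving Ab, Cb, D, F from the bottom.

Ab, Cb, D, F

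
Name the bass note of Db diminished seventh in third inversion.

The seventh of Db diminished seventh (Db–Fb–Abb–Cbb) is Cbb; that is the bass in third inversion.

Cbb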